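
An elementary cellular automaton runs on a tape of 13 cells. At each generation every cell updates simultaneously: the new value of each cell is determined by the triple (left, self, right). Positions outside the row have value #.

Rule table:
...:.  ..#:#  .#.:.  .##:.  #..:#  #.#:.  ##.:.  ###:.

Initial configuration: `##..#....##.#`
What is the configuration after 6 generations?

#.....#......

generation 1: ..##.#..#....
generation 2: ##....##.#..#
generation 3: ..#..#....##.
generation 4: ##.##.#..#...
generation 5: .......##.#.#
generation 6: #.....#......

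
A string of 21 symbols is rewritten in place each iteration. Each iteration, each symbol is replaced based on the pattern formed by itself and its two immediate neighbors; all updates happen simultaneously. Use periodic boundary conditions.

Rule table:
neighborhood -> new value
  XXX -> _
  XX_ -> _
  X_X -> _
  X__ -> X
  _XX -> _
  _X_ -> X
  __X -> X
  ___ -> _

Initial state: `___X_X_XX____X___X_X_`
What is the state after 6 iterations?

_____XXX_XXX_XXX_XXX_

__XX_X___X__XXX_XX_XX
XX___XX_XXXX_________
__X_X_______X_______X
XXX_XX_____XXX_____XX
______X___X___X___X__
_____XXX_XXX_XXX_XXX_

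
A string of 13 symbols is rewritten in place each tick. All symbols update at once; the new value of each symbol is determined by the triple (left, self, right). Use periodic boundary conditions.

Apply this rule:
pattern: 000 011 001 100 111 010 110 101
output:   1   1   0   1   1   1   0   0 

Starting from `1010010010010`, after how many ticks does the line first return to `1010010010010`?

1011011011010
1010010010010

2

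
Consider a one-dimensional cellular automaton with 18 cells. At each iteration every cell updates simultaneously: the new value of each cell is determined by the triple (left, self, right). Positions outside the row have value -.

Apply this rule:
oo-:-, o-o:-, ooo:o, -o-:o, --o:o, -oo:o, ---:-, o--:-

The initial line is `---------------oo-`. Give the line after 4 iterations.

-----------oo-----

--------------oo--
-------------oo---
------------oo----
-----------oo-----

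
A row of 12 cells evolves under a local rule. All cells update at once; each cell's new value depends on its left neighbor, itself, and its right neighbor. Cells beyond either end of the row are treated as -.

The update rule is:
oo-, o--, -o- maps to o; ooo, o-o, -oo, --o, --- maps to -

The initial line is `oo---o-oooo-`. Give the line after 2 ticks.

-oo--o----oo
--oo-oo----o

--oo-oo----o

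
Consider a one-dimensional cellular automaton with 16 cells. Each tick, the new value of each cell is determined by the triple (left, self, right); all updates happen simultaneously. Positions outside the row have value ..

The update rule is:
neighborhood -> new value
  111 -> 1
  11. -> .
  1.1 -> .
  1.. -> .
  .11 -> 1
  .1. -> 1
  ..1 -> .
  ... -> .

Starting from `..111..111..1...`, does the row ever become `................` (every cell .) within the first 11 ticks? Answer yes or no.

no

tick 1: ..11...11...1...
tick 2: ..1....1....1...
tick 3: ..1....1....1...  (fixed point — unchanged through tick 11)
tick 11 is ..1....1....1..., still not uniform .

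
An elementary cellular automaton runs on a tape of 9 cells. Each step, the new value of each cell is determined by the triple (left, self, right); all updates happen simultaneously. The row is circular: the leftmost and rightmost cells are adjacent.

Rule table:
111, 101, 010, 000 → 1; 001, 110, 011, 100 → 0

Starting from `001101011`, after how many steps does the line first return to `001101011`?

7

000011100
111001001
110001000
000101010
110111110
001011101
001101011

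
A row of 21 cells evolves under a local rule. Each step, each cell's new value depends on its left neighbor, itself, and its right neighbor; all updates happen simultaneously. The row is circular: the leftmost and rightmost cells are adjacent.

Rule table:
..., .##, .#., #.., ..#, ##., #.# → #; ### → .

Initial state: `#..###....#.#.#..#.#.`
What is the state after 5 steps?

####.################

####.################
...###...............
####.################  (repeats step 1; period 2)
step 5: ####.################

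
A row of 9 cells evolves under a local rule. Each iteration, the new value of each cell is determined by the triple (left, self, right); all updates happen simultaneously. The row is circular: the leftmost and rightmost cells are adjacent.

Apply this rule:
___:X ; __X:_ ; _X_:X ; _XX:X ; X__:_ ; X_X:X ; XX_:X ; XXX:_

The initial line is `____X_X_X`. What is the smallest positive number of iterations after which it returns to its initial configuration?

3

iteration 1: _XX_XXXXX
iteration 2: XXXXX___X
iteration 3: ____X_X_X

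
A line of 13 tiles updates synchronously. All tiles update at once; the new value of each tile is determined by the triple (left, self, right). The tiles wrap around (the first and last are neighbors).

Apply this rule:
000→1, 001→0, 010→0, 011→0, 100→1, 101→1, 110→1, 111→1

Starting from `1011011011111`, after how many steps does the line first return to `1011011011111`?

13

step 1: 1101101101111
step 2: 1110110110111
step 3: 1111011011011
step 4: 1111101101101
step 5: 1111110110110
step 6: 0111111011011
step 7: 1011111101101
step 8: 1101111110110
step 9: 0110111111011
step 10: 1011011111101
step 11: 1101101111110
step 12: 0110110111111
step 13: 1011011011111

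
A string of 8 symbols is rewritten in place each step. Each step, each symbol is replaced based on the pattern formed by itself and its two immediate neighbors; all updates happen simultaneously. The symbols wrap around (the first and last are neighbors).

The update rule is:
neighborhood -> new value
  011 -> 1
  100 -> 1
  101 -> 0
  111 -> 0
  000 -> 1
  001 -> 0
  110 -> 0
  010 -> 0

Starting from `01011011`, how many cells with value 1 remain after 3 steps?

step 1: 00010010
step 2: 11001001
step 3: 00100101
count of 1: 3

3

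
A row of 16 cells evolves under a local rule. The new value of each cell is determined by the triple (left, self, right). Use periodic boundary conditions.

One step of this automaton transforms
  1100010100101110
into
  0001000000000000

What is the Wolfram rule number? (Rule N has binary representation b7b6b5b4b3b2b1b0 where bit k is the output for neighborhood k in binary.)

1

position 13: 111 → 0  (bit 7 = 0)
position 1: 110 → 0  (bit 6 = 0)
position 6: 101 → 0  (bit 5 = 0)
position 2: 100 → 0  (bit 4 = 0)
position 0: 011 → 0  (bit 3 = 0)
position 5: 010 → 0  (bit 2 = 0)
position 4: 001 → 0  (bit 1 = 0)
position 3: 000 → 1  (bit 0 = 1)
bits b7..b0 = 00000001 = 1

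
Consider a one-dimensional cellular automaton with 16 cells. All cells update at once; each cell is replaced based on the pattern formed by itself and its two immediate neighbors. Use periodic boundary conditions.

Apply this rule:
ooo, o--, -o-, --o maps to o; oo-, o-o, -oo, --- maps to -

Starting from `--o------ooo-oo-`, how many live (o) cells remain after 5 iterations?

10

iteration 1: -ooo----o-o----o
iteration 2: --o-o--oo-oo--oo
iteration 3: ooo-ooo-----oo--
iteration 4: -o---o-o---o--oo
iteration 5: -oo-oo-oo-oooo--
count of o: 10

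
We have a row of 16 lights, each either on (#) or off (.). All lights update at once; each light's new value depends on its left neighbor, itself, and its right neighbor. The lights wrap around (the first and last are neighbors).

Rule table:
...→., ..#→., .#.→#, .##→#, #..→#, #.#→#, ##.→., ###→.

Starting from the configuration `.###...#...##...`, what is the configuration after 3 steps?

.#.##.######...#

.#..#..##..#.#..
.##.##.#.#.####.
.#.##.######...#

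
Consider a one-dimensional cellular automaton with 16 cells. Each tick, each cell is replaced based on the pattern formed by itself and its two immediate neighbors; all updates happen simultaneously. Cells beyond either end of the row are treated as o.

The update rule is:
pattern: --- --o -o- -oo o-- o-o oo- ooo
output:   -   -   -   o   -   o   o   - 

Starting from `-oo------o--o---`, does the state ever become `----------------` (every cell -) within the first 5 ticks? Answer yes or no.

tick 1: ooo-------------
tick 2: --o-------------
tick 3: ----------------
all cells are - at tick 3

yes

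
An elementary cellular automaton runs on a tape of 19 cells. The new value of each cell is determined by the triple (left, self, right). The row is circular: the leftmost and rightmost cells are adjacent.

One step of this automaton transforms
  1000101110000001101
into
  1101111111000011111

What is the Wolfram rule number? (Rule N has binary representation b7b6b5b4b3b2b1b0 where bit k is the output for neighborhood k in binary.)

254

position 7: 111 → 1  (bit 7 = 1)
position 0: 110 → 1  (bit 6 = 1)
position 5: 101 → 1  (bit 5 = 1)
position 1: 100 → 1  (bit 4 = 1)
position 6: 011 → 1  (bit 3 = 1)
position 4: 010 → 1  (bit 2 = 1)
position 3: 001 → 1  (bit 1 = 1)
position 2: 000 → 0  (bit 0 = 0)
bits b7..b0 = 11111110 = 254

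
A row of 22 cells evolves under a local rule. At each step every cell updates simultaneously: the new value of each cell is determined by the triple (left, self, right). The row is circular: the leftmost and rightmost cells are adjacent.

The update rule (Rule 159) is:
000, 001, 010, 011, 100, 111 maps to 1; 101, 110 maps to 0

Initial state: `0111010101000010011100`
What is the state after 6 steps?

step 1: 1110010101111111111011
step 2: 1101110101111111110011
step 3: 1001100101111111101111
step 4: 0111011101111111001111
step 5: 0110011001111110111110
step 6: 1101110111111100111101

1101110111111100111101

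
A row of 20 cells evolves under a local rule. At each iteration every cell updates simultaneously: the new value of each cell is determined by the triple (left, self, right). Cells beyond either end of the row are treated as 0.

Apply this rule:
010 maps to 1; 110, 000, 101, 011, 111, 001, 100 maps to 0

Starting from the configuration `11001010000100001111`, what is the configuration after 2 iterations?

iteration 1: 00001010000100000000
iteration 2: 00001010000100000000

00001010000100000000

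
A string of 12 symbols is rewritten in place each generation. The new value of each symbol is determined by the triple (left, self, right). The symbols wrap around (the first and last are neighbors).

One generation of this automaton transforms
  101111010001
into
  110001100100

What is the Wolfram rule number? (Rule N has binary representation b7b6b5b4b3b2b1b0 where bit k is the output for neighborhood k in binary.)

position 3: 111 → 0  (bit 7 = 0)
position 0: 110 → 1  (bit 6 = 1)
position 1: 101 → 1  (bit 5 = 1)
position 8: 100 → 0  (bit 4 = 0)
position 2: 011 → 0  (bit 3 = 0)
position 7: 010 → 0  (bit 2 = 0)
position 10: 001 → 0  (bit 1 = 0)
position 9: 000 → 1  (bit 0 = 1)
bits b7..b0 = 01100001 = 97

97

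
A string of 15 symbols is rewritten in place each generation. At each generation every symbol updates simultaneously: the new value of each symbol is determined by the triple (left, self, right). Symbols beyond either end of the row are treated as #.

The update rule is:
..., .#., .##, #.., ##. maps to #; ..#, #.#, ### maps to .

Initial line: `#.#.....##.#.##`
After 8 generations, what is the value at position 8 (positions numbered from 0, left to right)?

#.#####.##.#.#.
#.#...#.##.#.#.
#.###.#.##.#.#.
#.#.#.#.##.#.#.
#.#.#.#.##.#.#.  (fixed point — unchanged through generation 8)
position 8 holds #

#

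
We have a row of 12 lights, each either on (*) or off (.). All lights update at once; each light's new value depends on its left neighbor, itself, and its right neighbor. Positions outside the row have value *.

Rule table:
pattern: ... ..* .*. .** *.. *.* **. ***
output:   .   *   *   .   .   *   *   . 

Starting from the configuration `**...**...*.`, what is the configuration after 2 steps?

**.****.*...

step 1: .*..*.*..***
step 2: **.****.*...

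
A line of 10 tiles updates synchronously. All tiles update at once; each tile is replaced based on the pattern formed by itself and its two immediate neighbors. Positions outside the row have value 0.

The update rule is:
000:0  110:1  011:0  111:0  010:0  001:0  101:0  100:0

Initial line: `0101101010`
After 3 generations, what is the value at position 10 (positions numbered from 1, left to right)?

generation 1: 0000100000
generation 2: 0000000000
generation 3: 0000000000
position 10 holds 0

0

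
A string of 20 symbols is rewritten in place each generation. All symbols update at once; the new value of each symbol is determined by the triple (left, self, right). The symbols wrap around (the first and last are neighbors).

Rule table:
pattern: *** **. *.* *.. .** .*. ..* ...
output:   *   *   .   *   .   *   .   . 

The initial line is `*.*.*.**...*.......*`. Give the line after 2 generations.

*.*.**..**..**......

*.*.*..**..**.......
*.*.**..**..**......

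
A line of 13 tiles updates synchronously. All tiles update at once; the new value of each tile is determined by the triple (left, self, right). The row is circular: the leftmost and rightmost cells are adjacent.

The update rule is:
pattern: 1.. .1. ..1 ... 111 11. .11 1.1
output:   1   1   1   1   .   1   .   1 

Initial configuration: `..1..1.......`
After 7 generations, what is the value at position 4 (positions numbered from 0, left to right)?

1

1111111111111
.............
1111111111111  (repeats generation 1; period 2)
generation 7: 1111111111111
position 4 holds 1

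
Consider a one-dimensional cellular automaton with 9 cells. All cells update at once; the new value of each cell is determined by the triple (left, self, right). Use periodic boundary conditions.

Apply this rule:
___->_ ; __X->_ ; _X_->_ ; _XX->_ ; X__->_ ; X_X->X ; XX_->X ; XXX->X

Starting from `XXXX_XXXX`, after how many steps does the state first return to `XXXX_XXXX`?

9

step 1: XXXXX_XXX
step 2: XXXXXX_XX
step 3: XXXXXXX_X
step 4: XXXXXXXX_
step 5: _XXXXXXXX
step 6: X_XXXXXXX
step 7: XX_XXXXXX
step 8: XXX_XXXXX
step 9: XXXX_XXXX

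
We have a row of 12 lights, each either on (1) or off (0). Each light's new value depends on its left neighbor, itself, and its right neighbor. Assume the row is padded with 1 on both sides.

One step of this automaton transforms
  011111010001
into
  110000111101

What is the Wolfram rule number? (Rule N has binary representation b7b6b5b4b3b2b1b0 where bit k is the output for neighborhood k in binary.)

position 2: 111 → 0  (bit 7 = 0)
position 5: 110 → 0  (bit 6 = 0)
position 0: 101 → 1  (bit 5 = 1)
position 8: 100 → 1  (bit 4 = 1)
position 1: 011 → 1  (bit 3 = 1)
position 7: 010 → 1  (bit 2 = 1)
position 10: 001 → 0  (bit 1 = 0)
position 9: 000 → 1  (bit 0 = 1)
bits b7..b0 = 00111101 = 61

61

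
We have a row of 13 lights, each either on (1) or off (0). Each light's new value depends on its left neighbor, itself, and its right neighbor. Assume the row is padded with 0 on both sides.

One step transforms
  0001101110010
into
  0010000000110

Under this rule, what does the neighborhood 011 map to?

0

At position 3 the neighborhood is 011; the next row has 0 there.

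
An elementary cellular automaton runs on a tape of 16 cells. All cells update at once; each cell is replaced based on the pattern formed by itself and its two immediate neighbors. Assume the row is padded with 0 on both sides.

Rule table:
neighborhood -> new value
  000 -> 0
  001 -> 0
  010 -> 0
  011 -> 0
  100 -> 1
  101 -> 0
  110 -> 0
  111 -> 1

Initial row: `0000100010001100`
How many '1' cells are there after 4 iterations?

2

0000010001000010
0000001000100001
0000000100010000
0000000010001000
count of 1: 2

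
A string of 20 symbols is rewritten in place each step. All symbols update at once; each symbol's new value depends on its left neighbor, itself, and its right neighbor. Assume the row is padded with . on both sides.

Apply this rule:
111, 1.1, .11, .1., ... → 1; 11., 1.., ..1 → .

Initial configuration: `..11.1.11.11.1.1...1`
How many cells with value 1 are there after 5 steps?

15

1.1.1111.11.1111.1.1
1111111.11.1111.1111
111111.11.1111.1111.
11111.11.1111.1111..
1111.11.1111.1111..1
count of 1: 15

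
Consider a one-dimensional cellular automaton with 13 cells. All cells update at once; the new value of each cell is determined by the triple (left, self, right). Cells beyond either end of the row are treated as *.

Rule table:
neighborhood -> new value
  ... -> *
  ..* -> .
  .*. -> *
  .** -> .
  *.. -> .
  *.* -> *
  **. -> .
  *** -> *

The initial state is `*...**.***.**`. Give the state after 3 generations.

generation 1: ..*...*.*.*.*
generation 2: ..*.*.******.
generation 3: ..****.****.*

..****.****.*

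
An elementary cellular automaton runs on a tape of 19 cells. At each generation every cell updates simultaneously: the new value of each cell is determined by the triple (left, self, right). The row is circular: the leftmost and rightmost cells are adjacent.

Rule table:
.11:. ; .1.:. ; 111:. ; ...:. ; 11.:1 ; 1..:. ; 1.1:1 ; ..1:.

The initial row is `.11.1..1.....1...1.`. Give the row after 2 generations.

...1...............

..11...............
...1...............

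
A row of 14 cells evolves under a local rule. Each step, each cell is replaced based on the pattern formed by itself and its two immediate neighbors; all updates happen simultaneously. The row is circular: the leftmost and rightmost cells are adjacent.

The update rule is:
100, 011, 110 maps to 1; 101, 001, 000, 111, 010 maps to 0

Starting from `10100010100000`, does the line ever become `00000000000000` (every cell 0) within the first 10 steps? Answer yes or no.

00010000010000
00001000001000
00000100000100
00000010000010
00000001000001
10000000100000
01000000010000
00100000001000
00010000000100
00001000000010
step 10 is 00001000000010, still not uniform 0

no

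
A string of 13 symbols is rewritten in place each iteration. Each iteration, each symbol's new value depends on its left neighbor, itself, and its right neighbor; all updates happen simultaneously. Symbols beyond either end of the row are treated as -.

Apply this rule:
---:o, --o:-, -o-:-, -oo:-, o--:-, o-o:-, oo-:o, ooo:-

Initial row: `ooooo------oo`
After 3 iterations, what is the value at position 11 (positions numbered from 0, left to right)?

o

----o-oooo--o
ooo------o---
--o-oooo---oo
position 11 holds o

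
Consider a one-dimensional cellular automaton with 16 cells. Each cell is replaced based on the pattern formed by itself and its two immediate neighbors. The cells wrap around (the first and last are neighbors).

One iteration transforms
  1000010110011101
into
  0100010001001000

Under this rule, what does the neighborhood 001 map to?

At position 4 the neighborhood is 001; the next row has 0 there.

0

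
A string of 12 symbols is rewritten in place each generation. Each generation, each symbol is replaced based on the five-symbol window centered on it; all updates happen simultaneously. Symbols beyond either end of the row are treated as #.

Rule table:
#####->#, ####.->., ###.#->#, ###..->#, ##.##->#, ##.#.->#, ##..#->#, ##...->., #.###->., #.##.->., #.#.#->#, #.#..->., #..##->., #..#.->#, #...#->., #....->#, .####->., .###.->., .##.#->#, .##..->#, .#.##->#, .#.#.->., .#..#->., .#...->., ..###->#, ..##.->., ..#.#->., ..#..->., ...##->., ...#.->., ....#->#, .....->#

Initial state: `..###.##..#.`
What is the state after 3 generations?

#.#.##.###.#
####.##..##.
##.##.##..##

##.##.##..##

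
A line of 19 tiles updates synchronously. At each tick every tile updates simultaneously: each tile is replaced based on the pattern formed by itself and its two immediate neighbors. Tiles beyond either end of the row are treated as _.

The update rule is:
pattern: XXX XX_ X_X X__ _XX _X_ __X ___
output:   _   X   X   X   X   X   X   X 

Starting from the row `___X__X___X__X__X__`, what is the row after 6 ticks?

X_________________X

tick 1: XXXXXXXXXXXXXXXXXXX
tick 2: X_________________X
tick 3: XXXXXXXXXXXXXXXXXXX  (repeats tick 1; period 2)
tick 6: X_________________X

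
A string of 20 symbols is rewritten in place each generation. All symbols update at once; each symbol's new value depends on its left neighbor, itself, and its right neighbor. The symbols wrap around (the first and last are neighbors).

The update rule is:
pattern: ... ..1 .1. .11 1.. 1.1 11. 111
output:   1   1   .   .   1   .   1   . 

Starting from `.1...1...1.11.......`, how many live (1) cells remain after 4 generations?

generation 1: 1.111.111...11111111
generation 2: 1...1...1111........
generation 3: .111.111...111111111
generation 4: ...1...1111........1
count of 1: 6

6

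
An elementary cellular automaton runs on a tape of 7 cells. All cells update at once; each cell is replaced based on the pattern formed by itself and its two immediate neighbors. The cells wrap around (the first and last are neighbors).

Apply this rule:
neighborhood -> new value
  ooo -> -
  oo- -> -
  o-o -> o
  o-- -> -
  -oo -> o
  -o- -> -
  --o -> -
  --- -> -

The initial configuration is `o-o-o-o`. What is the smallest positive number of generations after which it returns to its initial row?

7

generation 1: -o-o-oo
generation 2: o-o-oo-
generation 3: -o-oo-o
generation 4: o-oo-o-
generation 5: -oo-o-o
generation 6: oo-o-o-
generation 7: o-o-o-o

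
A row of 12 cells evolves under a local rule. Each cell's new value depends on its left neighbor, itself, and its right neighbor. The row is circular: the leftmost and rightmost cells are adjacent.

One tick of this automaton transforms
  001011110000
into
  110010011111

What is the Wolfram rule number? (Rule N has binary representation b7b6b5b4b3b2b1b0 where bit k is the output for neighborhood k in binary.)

91

position 5: 111 → 0  (bit 7 = 0)
position 7: 110 → 1  (bit 6 = 1)
position 3: 101 → 0  (bit 5 = 0)
position 8: 100 → 1  (bit 4 = 1)
position 4: 011 → 1  (bit 3 = 1)
position 2: 010 → 0  (bit 2 = 0)
position 1: 001 → 1  (bit 1 = 1)
position 0: 000 → 1  (bit 0 = 1)
bits b7..b0 = 01011011 = 91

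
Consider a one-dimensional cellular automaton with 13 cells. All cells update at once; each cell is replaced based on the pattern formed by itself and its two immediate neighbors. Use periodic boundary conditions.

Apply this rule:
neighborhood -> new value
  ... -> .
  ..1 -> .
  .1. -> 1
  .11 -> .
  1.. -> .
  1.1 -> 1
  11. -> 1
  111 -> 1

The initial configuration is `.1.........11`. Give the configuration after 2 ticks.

11...........

tick 1: 11..........1
tick 2: 11...........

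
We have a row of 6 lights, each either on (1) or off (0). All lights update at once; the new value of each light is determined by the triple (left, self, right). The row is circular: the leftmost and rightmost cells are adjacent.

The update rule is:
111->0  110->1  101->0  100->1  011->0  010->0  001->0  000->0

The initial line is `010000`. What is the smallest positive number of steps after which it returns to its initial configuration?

6

step 1: 001000
step 2: 000100
step 3: 000010
step 4: 000001
step 5: 100000
step 6: 010000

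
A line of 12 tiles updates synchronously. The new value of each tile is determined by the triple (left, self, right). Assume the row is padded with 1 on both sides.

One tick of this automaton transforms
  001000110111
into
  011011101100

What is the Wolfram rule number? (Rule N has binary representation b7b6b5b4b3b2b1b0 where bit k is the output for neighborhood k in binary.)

position 10: 111 → 0  (bit 7 = 0)
position 7: 110 → 0  (bit 6 = 0)
position 8: 101 → 1  (bit 5 = 1)
position 0: 100 → 0  (bit 4 = 0)
position 6: 011 → 1  (bit 3 = 1)
position 2: 010 → 1  (bit 2 = 1)
position 1: 001 → 1  (bit 1 = 1)
position 4: 000 → 1  (bit 0 = 1)
bits b7..b0 = 00101111 = 47

47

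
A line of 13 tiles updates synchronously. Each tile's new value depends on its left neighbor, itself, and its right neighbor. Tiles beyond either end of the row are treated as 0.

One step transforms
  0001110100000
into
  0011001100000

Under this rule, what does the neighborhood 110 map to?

At position 5 the neighborhood is 110; the next row has 0 there.

0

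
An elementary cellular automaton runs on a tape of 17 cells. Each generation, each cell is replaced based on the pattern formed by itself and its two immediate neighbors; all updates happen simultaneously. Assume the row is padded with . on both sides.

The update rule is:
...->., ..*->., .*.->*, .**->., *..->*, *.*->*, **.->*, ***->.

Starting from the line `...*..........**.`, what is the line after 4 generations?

generation 1: ...**..........**
generation 2: ....**..........*
generation 3: .....**.........*
generation 4: ......**........*

......**........*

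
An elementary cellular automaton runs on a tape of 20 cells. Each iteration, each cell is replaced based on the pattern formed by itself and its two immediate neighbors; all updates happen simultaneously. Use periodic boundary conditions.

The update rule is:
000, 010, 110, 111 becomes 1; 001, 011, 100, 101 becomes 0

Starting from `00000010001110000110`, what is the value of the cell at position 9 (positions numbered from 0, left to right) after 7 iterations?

0

11111010100110110010
01111010100010010010
00111010101010010010
10011010101010010010
10001010101010010010
10101010101010010010
10101010101010010010
position 9 holds 0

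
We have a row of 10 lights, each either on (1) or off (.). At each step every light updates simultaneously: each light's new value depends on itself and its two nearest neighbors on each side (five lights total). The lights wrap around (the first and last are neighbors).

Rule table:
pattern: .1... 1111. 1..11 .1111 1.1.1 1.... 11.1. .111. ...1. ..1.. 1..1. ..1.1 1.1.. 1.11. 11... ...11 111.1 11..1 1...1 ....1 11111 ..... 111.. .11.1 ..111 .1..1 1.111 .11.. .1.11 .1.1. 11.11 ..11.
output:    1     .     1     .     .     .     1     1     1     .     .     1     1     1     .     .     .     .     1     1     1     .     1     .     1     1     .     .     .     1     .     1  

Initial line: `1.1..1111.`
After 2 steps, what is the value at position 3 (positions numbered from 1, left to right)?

.11111...1
...1.1.111
position 3 holds .

.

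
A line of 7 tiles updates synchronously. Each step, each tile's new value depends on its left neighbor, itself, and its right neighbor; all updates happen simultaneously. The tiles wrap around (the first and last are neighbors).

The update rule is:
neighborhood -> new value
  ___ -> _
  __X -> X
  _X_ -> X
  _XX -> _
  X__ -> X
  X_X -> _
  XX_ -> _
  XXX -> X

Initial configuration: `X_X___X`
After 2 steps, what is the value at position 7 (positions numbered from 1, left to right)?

__XX_X_
_X___XX
position 7 holds X

X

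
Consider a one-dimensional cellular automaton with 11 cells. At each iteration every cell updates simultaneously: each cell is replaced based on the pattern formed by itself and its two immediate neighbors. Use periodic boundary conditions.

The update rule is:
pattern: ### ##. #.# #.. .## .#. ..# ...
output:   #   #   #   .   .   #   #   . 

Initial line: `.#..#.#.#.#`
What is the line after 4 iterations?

#####.#####

##.########
###.#######
####.######
#####.#####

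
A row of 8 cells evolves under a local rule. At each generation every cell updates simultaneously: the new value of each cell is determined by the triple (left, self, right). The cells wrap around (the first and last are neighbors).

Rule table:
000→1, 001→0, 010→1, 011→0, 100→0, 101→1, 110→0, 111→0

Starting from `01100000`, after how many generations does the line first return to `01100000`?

00001111
01100000

2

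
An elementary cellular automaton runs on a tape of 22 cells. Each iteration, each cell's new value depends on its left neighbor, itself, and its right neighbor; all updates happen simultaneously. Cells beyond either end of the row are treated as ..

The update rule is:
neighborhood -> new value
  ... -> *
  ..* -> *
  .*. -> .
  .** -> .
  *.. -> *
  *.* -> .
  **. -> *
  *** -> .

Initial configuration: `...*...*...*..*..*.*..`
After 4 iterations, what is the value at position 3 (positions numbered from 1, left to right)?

iteration 1: ***.***.***.**.**...**
iteration 2: ..*...*...*..*..****.*
iteration 3: **.***.***.**.**...*..
iteration 4: .*...*...*..*..****.**
position 3 holds .

.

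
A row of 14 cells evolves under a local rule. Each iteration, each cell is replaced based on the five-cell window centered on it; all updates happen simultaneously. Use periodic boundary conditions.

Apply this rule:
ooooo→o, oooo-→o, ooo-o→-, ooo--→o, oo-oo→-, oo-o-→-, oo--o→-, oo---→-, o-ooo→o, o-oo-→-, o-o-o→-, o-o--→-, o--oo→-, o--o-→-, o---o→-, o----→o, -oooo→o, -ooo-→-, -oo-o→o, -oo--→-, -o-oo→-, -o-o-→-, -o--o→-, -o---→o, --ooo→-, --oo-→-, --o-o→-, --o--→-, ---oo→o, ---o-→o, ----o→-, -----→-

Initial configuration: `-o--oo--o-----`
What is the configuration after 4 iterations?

iteration 1: o--------oo---
iteration 2: -oo-----o----o
iteration 3: ----o--o-oo-o-
iteration 4: o--o------o--o

o--o------o--o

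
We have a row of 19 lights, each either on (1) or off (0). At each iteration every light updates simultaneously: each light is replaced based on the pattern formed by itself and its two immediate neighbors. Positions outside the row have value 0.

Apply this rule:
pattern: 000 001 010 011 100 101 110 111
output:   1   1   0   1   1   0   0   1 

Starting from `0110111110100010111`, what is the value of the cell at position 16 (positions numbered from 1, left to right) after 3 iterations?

1100111100011100110
1011111011111011101
0011110011110011000
position 16 holds 1

1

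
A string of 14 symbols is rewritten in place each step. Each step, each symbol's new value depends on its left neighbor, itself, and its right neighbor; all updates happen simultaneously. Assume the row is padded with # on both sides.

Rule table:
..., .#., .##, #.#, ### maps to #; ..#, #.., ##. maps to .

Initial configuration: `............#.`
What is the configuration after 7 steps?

#####.########

step 1: .##########.##
step 2: ##########.###
step 3: #########.####
step 4: ########.#####
step 5: #######.######
step 6: ######.#######
step 7: #####.########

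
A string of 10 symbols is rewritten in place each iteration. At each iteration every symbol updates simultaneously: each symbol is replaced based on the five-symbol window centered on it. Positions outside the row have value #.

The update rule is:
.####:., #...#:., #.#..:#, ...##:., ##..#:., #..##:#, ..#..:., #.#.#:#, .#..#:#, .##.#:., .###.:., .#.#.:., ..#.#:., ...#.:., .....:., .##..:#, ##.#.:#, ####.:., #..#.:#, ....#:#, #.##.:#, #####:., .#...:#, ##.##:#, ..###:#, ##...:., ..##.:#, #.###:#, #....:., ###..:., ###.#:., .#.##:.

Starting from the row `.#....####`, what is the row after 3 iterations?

###.#.#...
...##.##..
...#.###.#

...#.###.#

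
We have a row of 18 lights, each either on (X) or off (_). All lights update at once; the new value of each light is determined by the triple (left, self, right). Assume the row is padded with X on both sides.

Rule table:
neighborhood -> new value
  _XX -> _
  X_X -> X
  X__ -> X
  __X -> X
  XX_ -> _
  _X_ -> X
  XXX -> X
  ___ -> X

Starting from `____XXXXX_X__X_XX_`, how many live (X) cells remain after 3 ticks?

13

tick 1: XXXX_XXX_XXXXXX__X
tick 2: XXX_X_X_X_XXXX_XX_
tick 3: XX_XXXXXXX_XX_X__X
count of X: 13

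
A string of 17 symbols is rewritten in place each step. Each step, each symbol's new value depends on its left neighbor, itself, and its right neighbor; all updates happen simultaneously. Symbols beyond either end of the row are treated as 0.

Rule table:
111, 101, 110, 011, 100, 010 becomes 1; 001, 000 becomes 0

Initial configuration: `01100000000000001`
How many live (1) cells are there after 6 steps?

01110000000000001
01111000000000001
01111100000000001
01111110000000001
01111111000000001
01111111100000001
count of 1: 9

9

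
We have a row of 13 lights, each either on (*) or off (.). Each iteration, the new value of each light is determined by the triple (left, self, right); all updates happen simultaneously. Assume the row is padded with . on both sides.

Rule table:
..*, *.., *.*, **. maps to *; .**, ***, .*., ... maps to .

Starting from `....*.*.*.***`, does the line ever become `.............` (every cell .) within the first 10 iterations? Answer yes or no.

...*.*.*.*..*
..*.*.*.*.**.
.*.*.*.*.*.**
*.*.*.*.*.*.*
.*.*.*.*.*.*.
*.*.*.*.*.*.*  (repeats iteration 4; period 2)
iteration 10: *.*.*.*.*.*.*
iteration 10 is *.*.*.*.*.*.*, still not uniform .

no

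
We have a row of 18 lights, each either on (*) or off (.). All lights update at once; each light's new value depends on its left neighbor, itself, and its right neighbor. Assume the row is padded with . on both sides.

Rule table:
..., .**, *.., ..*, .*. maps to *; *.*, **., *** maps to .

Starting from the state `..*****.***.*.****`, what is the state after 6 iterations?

iteration 1: ***.....*...*.*...
iteration 2: *..**********.****
iteration 3: ****..........*...
iteration 4: *...**************
iteration 5: *****.............
iteration 6: *....*************

*....*************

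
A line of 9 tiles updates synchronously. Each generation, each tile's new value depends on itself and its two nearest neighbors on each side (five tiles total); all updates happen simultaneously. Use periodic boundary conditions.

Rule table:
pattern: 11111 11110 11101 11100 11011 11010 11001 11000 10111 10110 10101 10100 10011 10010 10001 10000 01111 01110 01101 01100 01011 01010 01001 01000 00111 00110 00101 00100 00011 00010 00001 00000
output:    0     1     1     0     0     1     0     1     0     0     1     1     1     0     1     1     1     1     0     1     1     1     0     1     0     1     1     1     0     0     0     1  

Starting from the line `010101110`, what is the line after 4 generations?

011111010

011110100
001111111
010100010
011111010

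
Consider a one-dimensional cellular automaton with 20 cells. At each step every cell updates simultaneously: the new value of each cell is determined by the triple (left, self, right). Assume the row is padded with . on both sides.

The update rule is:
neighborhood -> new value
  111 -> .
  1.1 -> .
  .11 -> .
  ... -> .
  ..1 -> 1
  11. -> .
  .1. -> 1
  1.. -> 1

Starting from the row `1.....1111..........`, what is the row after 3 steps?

11...1....1.........
..1.111..111........
.11....11...1.......

.11....11...1.......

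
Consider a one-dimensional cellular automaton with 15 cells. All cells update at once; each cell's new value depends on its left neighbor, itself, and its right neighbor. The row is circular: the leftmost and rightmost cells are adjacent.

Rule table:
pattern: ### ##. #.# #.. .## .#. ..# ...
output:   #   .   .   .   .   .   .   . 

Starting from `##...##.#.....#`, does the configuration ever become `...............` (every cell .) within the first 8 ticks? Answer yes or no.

tick 1: #..............
tick 2: ...............
all cells are . at tick 2

yes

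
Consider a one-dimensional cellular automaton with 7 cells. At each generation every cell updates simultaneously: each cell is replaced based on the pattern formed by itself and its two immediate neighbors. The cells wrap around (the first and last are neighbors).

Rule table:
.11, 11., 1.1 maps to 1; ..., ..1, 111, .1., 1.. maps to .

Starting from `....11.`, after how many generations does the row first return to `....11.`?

1

....11.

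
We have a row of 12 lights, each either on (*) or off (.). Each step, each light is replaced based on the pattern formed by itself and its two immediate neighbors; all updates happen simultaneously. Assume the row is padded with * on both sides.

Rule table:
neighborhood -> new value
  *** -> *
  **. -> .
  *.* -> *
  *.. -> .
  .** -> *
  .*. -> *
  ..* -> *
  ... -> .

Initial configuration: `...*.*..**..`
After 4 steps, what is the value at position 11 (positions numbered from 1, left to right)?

step 1: ..****.**..*
step 2: .****.**..**
step 3: ****.**..***
step 4: ***.**..****
position 11 holds *

*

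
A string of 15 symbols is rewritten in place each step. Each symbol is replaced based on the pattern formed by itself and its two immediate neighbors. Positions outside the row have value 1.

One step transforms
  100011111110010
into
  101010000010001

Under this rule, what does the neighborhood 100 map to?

0

At position 1 the neighborhood is 100; the next row has 0 there.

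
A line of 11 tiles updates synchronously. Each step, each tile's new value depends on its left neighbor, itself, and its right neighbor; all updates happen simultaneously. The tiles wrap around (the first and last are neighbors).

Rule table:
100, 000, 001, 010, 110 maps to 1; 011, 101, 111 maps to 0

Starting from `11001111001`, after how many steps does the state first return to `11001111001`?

22

01110001110
10011110011
11100011100
00111100111
11000111001
01111001110
10001110011
11110011100
00011100111
11100111001
00111001110
11001110011
01110011100
10011100111
11100111000
00111001111
11001110001
01110011110
10011100011
11100111100
00111000111
11001111001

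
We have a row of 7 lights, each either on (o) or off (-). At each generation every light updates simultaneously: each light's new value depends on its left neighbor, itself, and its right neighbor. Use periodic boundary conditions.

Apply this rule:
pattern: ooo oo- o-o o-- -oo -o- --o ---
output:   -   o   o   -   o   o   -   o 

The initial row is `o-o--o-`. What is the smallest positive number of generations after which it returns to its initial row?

3

generation 1: ooo--oo
generation 2: --o--o-
generation 3: o-o--o-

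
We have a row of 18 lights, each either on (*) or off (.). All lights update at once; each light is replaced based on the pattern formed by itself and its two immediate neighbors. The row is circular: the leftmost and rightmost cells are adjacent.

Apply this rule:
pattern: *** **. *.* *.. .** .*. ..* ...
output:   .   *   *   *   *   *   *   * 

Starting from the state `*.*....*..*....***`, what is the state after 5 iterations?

iteration 1: ****************..
iteration 2: *..............***
iteration 3: ****************..  (repeats iteration 1; period 2)
iteration 5: ****************..

****************..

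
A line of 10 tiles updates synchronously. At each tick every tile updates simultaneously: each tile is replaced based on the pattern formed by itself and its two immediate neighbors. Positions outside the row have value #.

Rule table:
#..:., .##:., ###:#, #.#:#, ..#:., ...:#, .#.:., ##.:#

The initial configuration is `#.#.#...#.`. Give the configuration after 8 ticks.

########.#

##.#..#..#
###.......
###.#####.
####.#####
#####.####
######.###
#######.##
########.#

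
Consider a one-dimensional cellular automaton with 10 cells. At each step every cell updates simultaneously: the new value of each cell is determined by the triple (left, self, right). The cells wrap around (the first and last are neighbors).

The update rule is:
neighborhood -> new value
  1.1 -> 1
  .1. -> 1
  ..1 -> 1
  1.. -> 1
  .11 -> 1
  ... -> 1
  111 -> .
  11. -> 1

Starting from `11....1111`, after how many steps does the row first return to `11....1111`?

step 1: .111111...
step 2: 11....1111

2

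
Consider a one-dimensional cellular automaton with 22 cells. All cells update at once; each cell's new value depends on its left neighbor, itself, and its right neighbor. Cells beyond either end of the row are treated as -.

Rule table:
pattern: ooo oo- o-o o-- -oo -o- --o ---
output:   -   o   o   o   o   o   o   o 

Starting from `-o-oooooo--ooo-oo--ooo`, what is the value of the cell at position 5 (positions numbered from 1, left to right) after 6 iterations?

oooo----oooo-ooooooo-o
o--oooooo--ooo-----ooo
oooo----oooo-ooooooo-o  (repeats iteration 1; period 2)
iteration 6: o--oooooo--ooo-----ooo
position 5 holds o

o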